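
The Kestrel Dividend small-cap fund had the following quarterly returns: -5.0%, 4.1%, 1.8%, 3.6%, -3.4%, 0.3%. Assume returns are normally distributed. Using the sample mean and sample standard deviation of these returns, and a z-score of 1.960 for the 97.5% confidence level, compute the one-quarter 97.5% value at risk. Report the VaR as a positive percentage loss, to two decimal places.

7.07

Mean return r̄ = 1.40 / 6 = 0.2333%
Σ(r − r̄)² = (-5 − 0.2333)² + (4.1 − 0.2333)² + … = 69.3333
sample σ = √(69.3333 / 5) = √13.8667 = 3.7238%
VaR = −(r̄ − z·σ) = −(0.2333 − 1.960 × 3.7238) = −(-7.0653) = 7.0653%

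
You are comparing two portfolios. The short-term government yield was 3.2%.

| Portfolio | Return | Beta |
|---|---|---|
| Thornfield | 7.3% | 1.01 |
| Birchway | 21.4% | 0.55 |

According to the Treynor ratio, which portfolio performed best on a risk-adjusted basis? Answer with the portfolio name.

Thornfield: Treynor = (7.3% − 3.2%) / 1.01 = 4.059
Birchway: Treynor = (21.4% − 3.2%) / 0.55 = 33.091
Highest: Birchway (33.091).

Birchway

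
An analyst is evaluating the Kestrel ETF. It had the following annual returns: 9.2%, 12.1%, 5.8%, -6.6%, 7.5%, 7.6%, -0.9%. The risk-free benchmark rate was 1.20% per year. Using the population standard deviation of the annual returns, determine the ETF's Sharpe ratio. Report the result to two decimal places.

Mean return r̄ = 34.70 / 7 = 4.9571%
Σ(r − r̄)² = 251.0571; population σ = √(251.0571/7) = 5.9888%
Sharpe = (r̄ − rf) / σ = (4.9571 − 1.2) / 5.9888 = 3.7571 / 5.9888 = 0.6274

0.63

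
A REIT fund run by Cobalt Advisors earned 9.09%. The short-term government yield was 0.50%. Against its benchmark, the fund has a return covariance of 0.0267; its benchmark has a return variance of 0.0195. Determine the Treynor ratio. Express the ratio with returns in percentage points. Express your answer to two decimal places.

6.27

β = Cov / Var = 0.0267 / 0.0195 = 1.3692
Treynor = (Rp − Rf) / β = (9.09% − 0.50%) / 1.3692 = 8.59 / 1.3692 = 6.2737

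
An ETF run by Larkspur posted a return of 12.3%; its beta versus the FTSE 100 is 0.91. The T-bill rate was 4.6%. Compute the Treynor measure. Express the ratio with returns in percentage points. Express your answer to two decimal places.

8.46

Treynor = (Rp − Rf) / β = (12.3% − 4.6%) / 0.91 = 7.70 / 0.91 = 8.4615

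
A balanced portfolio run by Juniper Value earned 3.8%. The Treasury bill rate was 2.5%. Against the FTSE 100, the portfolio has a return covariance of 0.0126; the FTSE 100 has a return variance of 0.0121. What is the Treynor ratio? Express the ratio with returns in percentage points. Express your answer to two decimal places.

1.25

β = Cov / Var = 0.0126 / 0.0121 = 1.0413
Treynor = (Rp − Rf) / β = (3.8% − 2.5%) / 1.0413 = 1.30 / 1.0413 = 1.2484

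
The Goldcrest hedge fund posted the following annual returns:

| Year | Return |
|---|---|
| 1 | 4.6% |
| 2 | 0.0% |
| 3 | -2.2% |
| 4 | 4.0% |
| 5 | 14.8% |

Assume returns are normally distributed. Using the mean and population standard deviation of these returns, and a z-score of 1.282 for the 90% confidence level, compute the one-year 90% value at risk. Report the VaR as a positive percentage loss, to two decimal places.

3.26

r̄ = (4.6 + 0 − 2.2 + 4 + 14.8) / 5 = 4.2400%
Σ(r − r̄)² = 171.1520; population σ = √(171.1520/5) = 5.8507%
VaR = −(r̄ − z·σ) = −(4.2400 − 1.282 × 5.8507) = −(-3.2606) = 3.2606%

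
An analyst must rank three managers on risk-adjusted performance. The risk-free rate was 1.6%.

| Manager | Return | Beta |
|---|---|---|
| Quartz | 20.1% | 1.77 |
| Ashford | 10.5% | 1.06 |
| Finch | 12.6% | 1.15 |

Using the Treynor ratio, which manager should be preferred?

Quartz: Treynor = (20.1% − 1.6%) / 1.77 = 10.452
Ashford: Treynor = (10.5% − 1.6%) / 1.06 = 8.396
Finch: Treynor = (12.6% − 1.6%) / 1.15 = 9.565
Highest: Quartz (10.452).

Quartz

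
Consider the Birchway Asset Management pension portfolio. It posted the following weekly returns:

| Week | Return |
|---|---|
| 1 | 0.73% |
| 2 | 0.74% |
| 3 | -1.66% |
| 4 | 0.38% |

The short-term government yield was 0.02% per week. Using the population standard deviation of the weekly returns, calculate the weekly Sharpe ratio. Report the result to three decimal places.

0.028

r̄ = (0.73 + 0.74 − 1.66 + 0.38) / 4 = 0.0475%
Σ(r − r̄)² = (0.73 − 0.0475)² + (0.74 − 0.0475)² + (-1.66 − 0.0475)² + … = 3.9715
σ = √[3.9715 / 4] = 0.9964%
Sharpe = (r̄ − rf) / σ = (0.0475 − 0.02) / 0.9964 = 0.0275 / 0.9964 = 0.0276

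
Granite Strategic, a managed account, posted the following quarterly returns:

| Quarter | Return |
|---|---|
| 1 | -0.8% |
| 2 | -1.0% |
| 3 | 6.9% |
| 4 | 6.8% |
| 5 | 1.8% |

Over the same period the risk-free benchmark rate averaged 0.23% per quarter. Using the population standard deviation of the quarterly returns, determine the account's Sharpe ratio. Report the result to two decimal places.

Mean return r̄ = 13.70 / 5 = 2.7400%
Population σ = √[Σ(r − r̄)² / 5] = √[61.1920 / 5] = √12.2384 = 3.4983%
Sharpe = (r̄ − rf) / σ = (2.7400 − 0.23) / 3.4983 = 2.5100 / 3.4983 = 0.7175

0.72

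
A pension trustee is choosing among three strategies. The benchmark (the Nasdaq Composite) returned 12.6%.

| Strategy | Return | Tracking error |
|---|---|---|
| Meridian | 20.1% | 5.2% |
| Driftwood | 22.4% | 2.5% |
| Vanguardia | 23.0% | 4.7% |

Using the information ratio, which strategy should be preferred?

Meridian: IR = (20.1% − 12.6%) / 5.2% = 1.442
Driftwood: IR = (22.4% − 12.6%) / 2.5% = 3.920
Vanguardia: IR = (23.0% − 12.6%) / 4.7% = 2.213
Highest: Driftwood (3.920).

Driftwood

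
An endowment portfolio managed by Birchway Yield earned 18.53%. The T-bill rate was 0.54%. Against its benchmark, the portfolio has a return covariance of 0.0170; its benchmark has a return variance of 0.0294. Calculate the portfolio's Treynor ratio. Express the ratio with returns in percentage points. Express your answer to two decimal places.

31.11

β = Cov / Var = 0.0170 / 0.0294 = 0.5782
Treynor = (Rp − Rf) / β = (18.53% − 0.54%) / 0.5782 = 17.99 / 0.5782 = 31.1138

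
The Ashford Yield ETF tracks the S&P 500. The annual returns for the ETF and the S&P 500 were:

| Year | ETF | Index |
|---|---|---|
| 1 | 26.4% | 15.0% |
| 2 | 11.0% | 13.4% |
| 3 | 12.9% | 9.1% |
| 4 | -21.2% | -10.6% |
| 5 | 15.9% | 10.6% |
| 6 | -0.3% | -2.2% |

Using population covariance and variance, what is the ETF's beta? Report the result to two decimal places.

r̄p = 7.4500%,  r̄m = 5.8833%
Cov = Σ(rp − r̄p)(rm − r̄m) / 6 = 131.9542
Var(rm) = Σ(rm − r̄m)² / 6 = 84.8747
β = Cov / Var = 131.9542 / 84.8747 = 1.5547

1.55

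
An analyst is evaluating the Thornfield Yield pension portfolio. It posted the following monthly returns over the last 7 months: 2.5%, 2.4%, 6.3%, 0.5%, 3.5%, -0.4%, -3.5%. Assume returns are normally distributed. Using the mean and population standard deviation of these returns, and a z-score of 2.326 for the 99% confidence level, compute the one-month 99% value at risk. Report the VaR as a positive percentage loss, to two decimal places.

Mean return μ = 11.30 / 7 = 1.6143%
Σ(r − μ)² = 58.3686; population σ = √(58.3686/7) = 2.8876%
VaR = −(μ − z·σ) = −(1.6143 − 2.326 × 2.8876) = −(-5.1023) = 5.1023%

5.10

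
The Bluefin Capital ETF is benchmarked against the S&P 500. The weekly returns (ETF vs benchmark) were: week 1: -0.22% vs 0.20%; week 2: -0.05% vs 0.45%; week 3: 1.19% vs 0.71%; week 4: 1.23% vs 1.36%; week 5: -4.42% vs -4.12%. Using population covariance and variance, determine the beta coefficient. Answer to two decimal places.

r̄p = -0.4540%,  r̄m = -0.2800%
Cov = Σ(rp − r̄p)(rm − r̄m) / 5 = 4.0052
Var(rm) = Σ(rm − r̄m)² / 5 = 3.8357
β = Cov / Var = 4.0052 / 3.8357 = 1.0442

1.04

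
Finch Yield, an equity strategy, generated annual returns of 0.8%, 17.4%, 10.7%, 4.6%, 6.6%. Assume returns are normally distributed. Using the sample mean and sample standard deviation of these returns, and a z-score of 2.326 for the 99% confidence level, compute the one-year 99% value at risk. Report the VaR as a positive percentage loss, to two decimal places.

6.74

μ = (0.8 + 17.4 + 10.7 + 4.6 + 6.6) / 5 = 40.10 / 5 = 8.0200%
Σ(r − μ)² = (0.8 − 8.0200)² + (17.4 − 8.0200)² + (10.7 − 8.0200)² + … = 161.0080
σ = √[161.0080 / 4] = 6.3444%
VaR = −(μ − z·σ) = −(8.0200 − 2.326 × 6.3444) = −(-6.7371) = 6.7371%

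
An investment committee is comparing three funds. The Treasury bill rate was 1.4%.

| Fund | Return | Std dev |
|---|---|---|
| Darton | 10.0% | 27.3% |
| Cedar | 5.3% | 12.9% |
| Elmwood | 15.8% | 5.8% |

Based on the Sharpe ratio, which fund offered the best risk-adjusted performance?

Darton: Sharpe ratio = (10.0% − 1.4%) / 27.3% = 0.315
Cedar: Sharpe ratio = (5.3% − 1.4%) / 12.9% = 0.302
Elmwood: Sharpe ratio = (15.8% − 1.4%) / 5.8% = 2.483
Highest: Elmwood (2.483).

Elmwood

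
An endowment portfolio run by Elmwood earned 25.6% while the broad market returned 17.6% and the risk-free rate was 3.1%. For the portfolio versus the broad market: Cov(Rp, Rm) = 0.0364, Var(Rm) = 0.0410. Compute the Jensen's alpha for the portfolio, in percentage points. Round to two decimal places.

β = Cov / Var = 0.0364 / 0.0410 = 0.8878
E[R] = Rf + β(Rm − Rf) = 3.1% + 0.8878 × (17.6% − 3.1%) = 15.9731%
α = Rp − E[R] = 25.6% − 15.9731% = 9.6269

9.63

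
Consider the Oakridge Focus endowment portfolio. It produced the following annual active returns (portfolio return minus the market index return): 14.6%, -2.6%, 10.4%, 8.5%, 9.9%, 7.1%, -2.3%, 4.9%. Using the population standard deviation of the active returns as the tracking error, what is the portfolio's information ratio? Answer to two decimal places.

r̄ = (14.6 − 2.6 + 10.4 + 8.5 + 9.9 + 7.1 − 2.3 + 4.9) / 8 = 6.3125%
Σ(r − r̄)² = 259.2688; population σ = √(259.2688/8) = 5.6929%
IR = r̄ / tracking error = 6.3125 / 5.6929 = 1.1088

1.11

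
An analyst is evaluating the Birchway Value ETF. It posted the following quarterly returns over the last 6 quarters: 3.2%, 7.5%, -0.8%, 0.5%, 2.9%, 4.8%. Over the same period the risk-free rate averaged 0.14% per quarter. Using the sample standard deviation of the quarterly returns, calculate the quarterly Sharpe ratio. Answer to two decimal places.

r̄ = (3.2 + 7.5 − 0.8 + 0.5 + 2.9 + 4.8) / 6 = 3.0167%
Sample std dev = √[44.2283 / 5] = 2.9742%
Sharpe = (r̄ − rf) / σ = (3.0167 − 0.14) / 2.9742 = 2.8767 / 2.9742 = 0.9672

0.97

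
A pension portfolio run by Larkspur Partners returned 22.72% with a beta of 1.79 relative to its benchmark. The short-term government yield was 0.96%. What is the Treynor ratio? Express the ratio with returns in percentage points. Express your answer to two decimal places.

Treynor = (Rp − Rf) / β = (22.72% − 0.96%) / 1.79 = 21.76 / 1.79 = 12.1564

12.16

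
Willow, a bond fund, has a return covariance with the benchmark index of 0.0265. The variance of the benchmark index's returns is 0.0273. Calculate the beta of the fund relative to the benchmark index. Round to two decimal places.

β = Cov(Rp, Rm) / Var(Rm) = 0.0265 / 0.0273 = 0.9707

0.97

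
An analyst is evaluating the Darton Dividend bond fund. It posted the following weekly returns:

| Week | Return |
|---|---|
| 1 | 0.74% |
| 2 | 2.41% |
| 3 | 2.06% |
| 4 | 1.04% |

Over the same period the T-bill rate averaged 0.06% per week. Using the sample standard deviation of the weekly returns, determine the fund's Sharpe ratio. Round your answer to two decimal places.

1.88

Mean return r̄ = 6.250 / 4 = 1.5625%
Σ(r − r̄)² = 1.9153; sample σ = √(1.9153/3) = 0.7990%
Sharpe = (r̄ − rf) / σ = (1.5625 − 0.06) / 0.7990 = 1.5025 / 0.7990 = 1.8805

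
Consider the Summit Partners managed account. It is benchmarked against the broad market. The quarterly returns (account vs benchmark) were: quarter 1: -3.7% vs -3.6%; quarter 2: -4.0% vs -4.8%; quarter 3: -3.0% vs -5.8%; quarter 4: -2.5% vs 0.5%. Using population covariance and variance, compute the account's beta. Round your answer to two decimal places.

r̄p = -3.3000%,  r̄m = -3.4250%
Cov = Σ(rp − r̄p)(rm − r̄m) / 4 = 0.8650
Var(rm) = Σ(rm − r̄m)² / 4 = 5.7419
β = Cov / Var = 0.8650 / 5.7419 = 0.1506

0.15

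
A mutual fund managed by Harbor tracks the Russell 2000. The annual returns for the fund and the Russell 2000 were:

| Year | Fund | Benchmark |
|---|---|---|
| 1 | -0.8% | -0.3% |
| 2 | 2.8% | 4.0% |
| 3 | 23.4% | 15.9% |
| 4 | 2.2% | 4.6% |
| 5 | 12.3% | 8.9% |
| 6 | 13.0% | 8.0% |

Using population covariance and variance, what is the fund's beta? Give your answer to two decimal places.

r̄p = 8.8167%,  r̄m = 6.8500%
Cov = Σ(rp − r̄p)(rm − r̄m) / 6 = 40.7875
Var(rm) = Σ(rm − r̄m)² / 6 = 25.2892
β = Cov / Var = 40.7875 / 25.2892 = 1.6128

1.61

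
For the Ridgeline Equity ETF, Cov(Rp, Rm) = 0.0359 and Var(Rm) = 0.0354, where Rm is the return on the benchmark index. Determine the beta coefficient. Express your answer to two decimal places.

1.01

β = Cov(Rp, Rm) / Var(Rm) = 0.0359 / 0.0354 = 1.0141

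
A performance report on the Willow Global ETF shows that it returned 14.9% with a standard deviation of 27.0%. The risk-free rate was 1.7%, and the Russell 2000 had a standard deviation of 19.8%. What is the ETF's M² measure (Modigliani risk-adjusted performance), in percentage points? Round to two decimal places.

Sharpe = (Rp − Rf) / σp = (14.9% − 1.7%) / 27.0% = 0.4889
M² = Rf + Sharpe × σm = 1.7% + 0.4889 × 19.8% = 11.3802%

11.38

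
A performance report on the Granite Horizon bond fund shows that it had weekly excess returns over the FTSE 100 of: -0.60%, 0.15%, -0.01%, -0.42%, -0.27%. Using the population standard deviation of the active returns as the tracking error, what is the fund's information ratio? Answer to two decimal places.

r̄ = (-0.6 + 0.15 − 0.01 − 0.42 − 0.27) / 5 = -0.2300%
Population σ = √[Σ(r − r̄)² / 5] = √[0.3674 / 5] = √0.0735 = 0.2711%
IR = r̄ / tracking error = -0.2300 / 0.2711 = -0.8484

-0.85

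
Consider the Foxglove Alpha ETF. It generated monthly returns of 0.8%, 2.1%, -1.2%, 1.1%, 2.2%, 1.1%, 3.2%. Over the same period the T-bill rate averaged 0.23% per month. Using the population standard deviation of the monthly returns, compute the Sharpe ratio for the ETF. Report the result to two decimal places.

r̄ = (0.8 + 2.1 − 1.2 + 1.1 + 2.2 + 1.1 + 3.2) / 7 = 1.3286%
Population std dev = √[11.6343 / 7] = 1.2892%
Sharpe = (r̄ − rf) / σ = (1.3286 − 0.23) / 1.2892 = 1.0986 / 1.2892 = 0.8522

0.85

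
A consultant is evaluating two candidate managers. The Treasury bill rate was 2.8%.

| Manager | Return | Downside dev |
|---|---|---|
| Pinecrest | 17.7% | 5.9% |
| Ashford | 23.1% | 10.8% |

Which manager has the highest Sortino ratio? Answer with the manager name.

Pinecrest

Pinecrest: Sortino ratio = (17.7% − 2.8%) / 5.9% = 2.525
Ashford: Sortino ratio = (23.1% − 2.8%) / 10.8% = 1.880
Highest: Pinecrest (2.525).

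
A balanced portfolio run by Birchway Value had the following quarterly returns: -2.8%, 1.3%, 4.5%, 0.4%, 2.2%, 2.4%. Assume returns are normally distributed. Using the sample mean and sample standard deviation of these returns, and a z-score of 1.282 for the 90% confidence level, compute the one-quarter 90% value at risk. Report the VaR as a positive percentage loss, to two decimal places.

r̄ = (-2.8 + 1.3 + 4.5 + 0.4 + 2.2 + 2.4) / 6 = 8.00 / 6 = 1.3333%
Sample σ = √[Σ(r − r̄)² / 5] = √[29.8733 / 5] = √5.9747 = 2.4443%
VaR = −(r̄ − z·σ) = −(1.3333 − 1.282 × 2.4443) = −(-1.8003) = 1.8003%

1.80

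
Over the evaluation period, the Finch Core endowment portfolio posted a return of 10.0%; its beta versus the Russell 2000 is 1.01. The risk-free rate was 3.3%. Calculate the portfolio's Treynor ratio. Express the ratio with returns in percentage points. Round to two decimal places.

6.63

Treynor = (Rp − Rf) / β = (10.0% − 3.3%) / 1.01 = 6.70 / 1.01 = 6.6337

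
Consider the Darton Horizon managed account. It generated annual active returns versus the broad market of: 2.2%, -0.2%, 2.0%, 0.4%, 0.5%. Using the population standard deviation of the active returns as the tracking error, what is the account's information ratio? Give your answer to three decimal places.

1.034

μ = (2.2 − 0.2 + 2 + 0.4 + 0.5) / 5 = 4.90 / 5 = 0.9800%
Population std dev = √[4.4880 / 5] = 0.9474%
IR = μ / tracking error = 0.9800 / 0.9474 = 1.0344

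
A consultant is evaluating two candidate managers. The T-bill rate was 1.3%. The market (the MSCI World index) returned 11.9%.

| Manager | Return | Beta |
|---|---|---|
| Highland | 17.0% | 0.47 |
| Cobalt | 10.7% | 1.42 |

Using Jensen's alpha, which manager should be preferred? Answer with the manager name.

Highland: α = 17.0% − [1.3% + 0.47 × (11.9% − 1.3%)] = 10.718
Cobalt: α = 10.7% − [1.3% + 1.42 × (11.9% − 1.3%)] = -5.652
Highest: Highland (10.718).

Highland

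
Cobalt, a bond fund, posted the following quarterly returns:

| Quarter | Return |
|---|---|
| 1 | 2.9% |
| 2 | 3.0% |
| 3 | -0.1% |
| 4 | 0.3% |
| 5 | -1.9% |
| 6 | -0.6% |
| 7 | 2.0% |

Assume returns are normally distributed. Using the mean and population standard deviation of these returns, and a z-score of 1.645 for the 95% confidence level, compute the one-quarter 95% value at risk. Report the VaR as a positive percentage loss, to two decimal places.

2.05

r̄ = (2.9 + 3 − 0.1 + 0.3 − 1.9 − 0.6 + 2) / 7 = 0.8000%
Σ(r − r̄)² = (2.9 − 0.8000)² + (3 − 0.8000)² + (-0.1 − 0.8000)² + … = 21.0000
σ = √[21.0000 / 7] = 1.7321%
VaR = −(r̄ − z·σ) = −(0.8000 − 1.645 × 1.7321) = −(-2.0493) = 2.0493%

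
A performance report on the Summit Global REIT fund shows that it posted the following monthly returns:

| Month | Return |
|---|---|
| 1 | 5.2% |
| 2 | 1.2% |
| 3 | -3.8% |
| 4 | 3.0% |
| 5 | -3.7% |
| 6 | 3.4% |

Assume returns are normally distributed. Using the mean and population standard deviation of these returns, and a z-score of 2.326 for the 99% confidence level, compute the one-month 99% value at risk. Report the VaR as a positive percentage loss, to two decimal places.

7.20

r̄ = (5.2 + 1.2 − 3.8 + 3 − 3.7 + 3.4) / 6 = 5.30 / 6 = 0.8833%
Σ(r − r̄)² = 72.4883; population σ = √(72.4883/6) = 3.4758%
VaR = −(r̄ − z·σ) = −(0.8833 − 2.326 × 3.4758) = −(-7.2014) = 7.2014%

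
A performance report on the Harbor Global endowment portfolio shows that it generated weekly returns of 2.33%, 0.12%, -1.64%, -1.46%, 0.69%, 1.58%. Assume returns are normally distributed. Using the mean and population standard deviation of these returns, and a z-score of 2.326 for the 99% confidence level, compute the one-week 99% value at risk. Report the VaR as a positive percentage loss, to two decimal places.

Mean return r̄ = 1.620 / 6 = 0.2700%
Σ(r − r̄)² = 12.7996; population σ = √(12.7996/6) = 1.4606%
VaR = −(r̄ − z·σ) = −(0.2700 − 2.326 × 1.4606) = −(-3.1274) = 3.1274%

3.13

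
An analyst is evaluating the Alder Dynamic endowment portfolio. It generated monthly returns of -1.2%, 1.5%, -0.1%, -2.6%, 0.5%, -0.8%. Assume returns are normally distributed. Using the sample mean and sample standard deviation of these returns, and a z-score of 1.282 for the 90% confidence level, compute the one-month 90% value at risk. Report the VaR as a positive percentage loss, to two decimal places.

r̄ = (-1.2 + 1.5 − 0.1 − 2.6 + 0.5 − 0.8) / 6 = -2.70 / 6 = -0.4500%
Σ(r − r̄)² = 10.1350; sample σ = √(10.1350/5) = 1.4237%
VaR = −(r̄ − z·σ) = −(-0.4500 − 1.282 × 1.4237) = −(-2.2752) = 2.2752%

2.28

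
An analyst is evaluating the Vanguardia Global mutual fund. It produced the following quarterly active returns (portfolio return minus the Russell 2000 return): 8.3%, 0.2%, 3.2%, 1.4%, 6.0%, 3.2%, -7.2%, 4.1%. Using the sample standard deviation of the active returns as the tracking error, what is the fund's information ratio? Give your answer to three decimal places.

r̄ = (8.3 + 0.2 + 3.2 + 1.4 + 6 + 3.2 − 7.2 + 4.1) / 8 = 2.4000%
Σ(r − r̄)² = 149.9400; sample σ = √(149.9400/7) = 4.6282%
IR = r̄ / tracking error = 2.4000 / 4.6282 = 0.5186

0.519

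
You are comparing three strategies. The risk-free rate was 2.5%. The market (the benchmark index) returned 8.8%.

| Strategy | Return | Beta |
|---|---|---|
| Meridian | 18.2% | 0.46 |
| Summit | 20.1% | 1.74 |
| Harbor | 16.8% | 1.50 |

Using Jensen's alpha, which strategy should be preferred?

Meridian: α = 18.2% − [2.5% + 0.46 × (8.8% − 2.5%)] = 12.802
Summit: α = 20.1% − [2.5% + 1.74 × (8.8% − 2.5%)] = 6.638
Harbor: α = 16.8% − [2.5% + 1.50 × (8.8% − 2.5%)] = 4.850
Highest: Meridian (12.802).

Meridian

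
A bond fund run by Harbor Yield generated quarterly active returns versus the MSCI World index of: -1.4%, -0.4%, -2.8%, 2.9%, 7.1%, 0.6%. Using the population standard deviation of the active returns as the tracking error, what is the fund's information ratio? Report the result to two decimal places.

μ = (-1.4 − 0.4 − 2.8 + 2.9 + 7.1 + 0.6) / 6 = 1.0000%
Σ(r − μ)² = 63.1400; population σ = √(63.1400/6) = 3.2440%
IR = μ / tracking error = 1.0000 / 3.2440 = 0.3083

0.31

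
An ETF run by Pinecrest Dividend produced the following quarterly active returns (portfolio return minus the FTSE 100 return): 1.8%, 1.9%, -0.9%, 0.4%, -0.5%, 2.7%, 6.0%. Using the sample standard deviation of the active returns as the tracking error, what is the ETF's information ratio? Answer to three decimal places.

μ = (1.8 + 1.9 − 0.9 + 0.4 − 0.5 + 2.7 + 6) / 7 = 11.40 / 7 = 1.6286%
Σ(r − μ)² = (1.8 − 1.6286)² + (1.9 − 1.6286)² + (-0.9 − 1.6286)² + … = 32.7943
sample σ = √(32.7943 / 6) = √5.4657 = 2.3379%
IR = μ / tracking error = 1.6286 / 2.3379 = 0.6966

0.697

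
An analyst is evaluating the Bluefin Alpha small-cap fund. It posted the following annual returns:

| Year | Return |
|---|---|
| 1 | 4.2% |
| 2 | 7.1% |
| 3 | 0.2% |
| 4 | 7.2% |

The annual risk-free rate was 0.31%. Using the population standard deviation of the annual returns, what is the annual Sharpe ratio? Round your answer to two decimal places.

Mean return r̄ = 18.70 / 4 = 4.6750%
Σ(r − r̄)² = 32.5075; population σ = √(32.5075/4) = 2.8508%
Sharpe = (r̄ − rf) / σ = (4.6750 − 0.31) / 2.8508 = 4.3650 / 2.8508 = 1.5311

1.53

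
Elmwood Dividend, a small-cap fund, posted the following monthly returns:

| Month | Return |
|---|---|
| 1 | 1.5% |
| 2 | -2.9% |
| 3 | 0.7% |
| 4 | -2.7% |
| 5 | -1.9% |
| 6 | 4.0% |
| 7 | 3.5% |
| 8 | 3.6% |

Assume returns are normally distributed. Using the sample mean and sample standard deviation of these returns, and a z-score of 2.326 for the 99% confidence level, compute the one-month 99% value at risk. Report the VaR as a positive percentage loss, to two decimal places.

6.03

Mean return r̄ = 5.80 / 8 = 0.7250%
Σ(r − r̄)² = (1.5 − 0.7250)² + (-2.9 − 0.7250)² + … = 59.0550
sample σ = √(59.0550 / 7) = √8.4364 = 2.9045%
VaR = −(r̄ − z·σ) = −(0.7250 − 2.326 × 2.9045) = −(-6.0309) = 6.0309%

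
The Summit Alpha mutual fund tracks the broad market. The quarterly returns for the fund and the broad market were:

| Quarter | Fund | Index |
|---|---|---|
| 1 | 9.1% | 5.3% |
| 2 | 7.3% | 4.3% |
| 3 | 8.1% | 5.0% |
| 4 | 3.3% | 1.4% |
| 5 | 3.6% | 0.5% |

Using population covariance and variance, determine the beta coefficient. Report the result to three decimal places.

1.185

r̄p = 6.2800%,  r̄m = 3.3000%
Cov = Σ(rp − r̄p)(rm − r̄m) / 5 = 4.5840
Var(rm) = Σ(rm − r̄m)² / 5 = 3.8680
β = Cov / Var = 4.5840 / 3.8680 = 1.1851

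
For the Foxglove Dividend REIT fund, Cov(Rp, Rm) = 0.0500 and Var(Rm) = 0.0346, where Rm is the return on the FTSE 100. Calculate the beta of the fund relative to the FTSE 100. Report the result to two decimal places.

β = Cov(Rp, Rm) / Var(Rm) = 0.0500 / 0.0346 = 1.4451

1.45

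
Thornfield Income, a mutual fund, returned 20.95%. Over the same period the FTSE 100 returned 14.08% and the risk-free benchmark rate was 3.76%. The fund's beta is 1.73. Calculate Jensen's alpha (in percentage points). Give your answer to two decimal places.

CAPM expected return = Rf + β(Rm − Rf) = 3.76% + 1.73 × (14.08% − 3.76%) = 3.76 + 1.73 × 10.32 = 21.6136%
Jensen's α = Rp − E[R] = 20.95% − 21.6136% = -0.6636

-0.66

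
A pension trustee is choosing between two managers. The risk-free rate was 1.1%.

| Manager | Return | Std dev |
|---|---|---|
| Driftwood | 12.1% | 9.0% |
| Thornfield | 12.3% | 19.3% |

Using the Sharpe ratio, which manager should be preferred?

Driftwood

Driftwood: Sharpe ratio = (12.1% − 1.1%) / 9.0% = 1.222
Thornfield: Sharpe ratio = (12.3% − 1.1%) / 19.3% = 0.580
Highest: Driftwood (1.222).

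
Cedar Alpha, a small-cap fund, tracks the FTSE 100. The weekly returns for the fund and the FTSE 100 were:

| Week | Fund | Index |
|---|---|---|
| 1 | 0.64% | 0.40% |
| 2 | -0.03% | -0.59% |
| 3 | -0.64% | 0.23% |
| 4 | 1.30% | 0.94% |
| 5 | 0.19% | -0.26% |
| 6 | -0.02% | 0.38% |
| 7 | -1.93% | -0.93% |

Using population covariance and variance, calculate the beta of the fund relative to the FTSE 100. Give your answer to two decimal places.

r̄p = -0.0700%,  r̄m = 0.0243%
Cov = Σ(rp − r̄p)(rm − r̄m) / 7 = 0.4426
Var(rm) = Σ(rm − r̄m)² / 7 = 0.3596
β = Cov / Var = 0.4426 / 0.3596 = 1.2308

1.23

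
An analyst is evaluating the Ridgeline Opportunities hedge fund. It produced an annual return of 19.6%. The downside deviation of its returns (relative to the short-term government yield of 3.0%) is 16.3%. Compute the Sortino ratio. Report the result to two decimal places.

Sortino = (Rp − Rf) / σd = (19.6% − 3.0%) / 16.3% = 16.60% / 16.3% = 1.0184

1.02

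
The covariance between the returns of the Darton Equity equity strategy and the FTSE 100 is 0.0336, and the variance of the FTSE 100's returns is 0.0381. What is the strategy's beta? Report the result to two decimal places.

β = Cov(Rp, Rm) / Var(Rm) = 0.0336 / 0.0381 = 0.8819

0.88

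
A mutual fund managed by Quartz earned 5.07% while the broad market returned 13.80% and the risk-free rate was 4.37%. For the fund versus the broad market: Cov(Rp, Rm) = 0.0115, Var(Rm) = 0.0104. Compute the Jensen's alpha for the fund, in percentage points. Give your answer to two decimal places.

β = Cov / Var = 0.0115 / 0.0104 = 1.1058
E[R] = Rf + β(Rm − Rf) = 4.37% + 1.1058 × (13.80% − 4.37%) = 14.7977%
α = Rp − E[R] = 5.07% − 14.7977% = -9.7277

-9.73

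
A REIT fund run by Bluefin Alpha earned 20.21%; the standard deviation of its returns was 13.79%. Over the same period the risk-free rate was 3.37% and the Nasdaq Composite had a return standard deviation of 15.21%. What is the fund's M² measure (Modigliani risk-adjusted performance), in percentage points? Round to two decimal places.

Sharpe = (Rp − Rf) / σp = (20.21% − 3.37%) / 13.79% = 1.2212
M² = Rf + Sharpe × σm = 3.37% + 1.2212 × 15.21% = 21.9445%

21.94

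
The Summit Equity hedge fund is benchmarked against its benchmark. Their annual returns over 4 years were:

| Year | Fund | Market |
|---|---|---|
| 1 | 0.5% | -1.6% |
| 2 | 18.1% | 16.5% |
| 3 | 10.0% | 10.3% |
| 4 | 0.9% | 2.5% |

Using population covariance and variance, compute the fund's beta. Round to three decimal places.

r̄p = 7.3750%,  r̄m = 6.9250%
Cov = Σ(rp − r̄p)(rm − r̄m) / 4 = 49.7031
Var(rm) = Σ(rm − r̄m)² / 4 = 48.8319
β = Cov / Var = 49.7031 / 48.8319 = 1.0178

1.018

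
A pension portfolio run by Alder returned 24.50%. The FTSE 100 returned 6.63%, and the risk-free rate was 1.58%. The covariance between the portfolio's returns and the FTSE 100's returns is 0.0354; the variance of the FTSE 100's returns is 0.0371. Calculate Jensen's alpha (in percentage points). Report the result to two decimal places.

18.10

β = Cov / Var = 0.0354 / 0.0371 = 0.9542
E[R] = Rf + β(Rm − Rf) = 1.58% + 0.9542 × (6.63% − 1.58%) = 6.3987%
α = Rp − E[R] = 24.50% − 6.3987% = 18.1013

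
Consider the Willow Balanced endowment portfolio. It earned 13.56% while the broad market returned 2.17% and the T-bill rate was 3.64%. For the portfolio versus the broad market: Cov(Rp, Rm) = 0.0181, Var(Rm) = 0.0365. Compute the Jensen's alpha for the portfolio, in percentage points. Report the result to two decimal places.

10.65

β = Cov / Var = 0.0181 / 0.0365 = 0.4959
E[R] = Rf + β(Rm − Rf) = 3.64% + 0.4959 × (2.17% − 3.64%) = 2.9110%
α = Rp − E[R] = 13.56% − 2.9110% = 10.6490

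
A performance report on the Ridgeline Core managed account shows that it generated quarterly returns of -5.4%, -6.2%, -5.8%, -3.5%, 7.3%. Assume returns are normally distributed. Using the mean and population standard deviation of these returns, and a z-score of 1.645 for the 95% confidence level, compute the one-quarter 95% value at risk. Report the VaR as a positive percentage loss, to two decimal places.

11.10

μ = (-5.4 − 6.2 − 5.8 − 3.5 + 7.3) / 5 = -2.7200%
Σ(r − μ)² = (-5.4 − (-2.7200))² + (-6.2 − (-2.7200))² + (-5.8 − (-2.7200))² + … = 129.7880
σ = √[129.7880 / 5] = 5.0949%
VaR = −(μ − z·σ) = −(-2.7200 − 1.645 × 5.0949) = −(-11.1011) = 11.1011%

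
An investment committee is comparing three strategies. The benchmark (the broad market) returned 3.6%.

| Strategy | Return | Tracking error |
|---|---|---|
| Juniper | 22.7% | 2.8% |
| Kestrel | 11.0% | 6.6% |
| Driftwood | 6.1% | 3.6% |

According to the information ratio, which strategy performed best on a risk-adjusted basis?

Juniper: IR = (22.7% − 3.6%) / 2.8% = 6.821
Kestrel: IR = (11.0% − 3.6%) / 6.6% = 1.121
Driftwood: IR = (6.1% − 3.6%) / 3.6% = 0.694
Highest: Juniper (6.821).

Juniper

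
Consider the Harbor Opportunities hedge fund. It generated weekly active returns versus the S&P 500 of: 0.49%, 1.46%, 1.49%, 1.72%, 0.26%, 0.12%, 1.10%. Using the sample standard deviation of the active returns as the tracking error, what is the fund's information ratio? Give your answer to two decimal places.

1.46

μ = (0.49 + 1.46 + 1.49 + 1.72 + 0.26 + 0.12 + 1.1) / 7 = 0.9486%
Σ(r − μ)² = 2.5437; sample σ = √(2.5437/6) = 0.6511%
IR = μ / tracking error = 0.9486 / 0.6511 = 1.4569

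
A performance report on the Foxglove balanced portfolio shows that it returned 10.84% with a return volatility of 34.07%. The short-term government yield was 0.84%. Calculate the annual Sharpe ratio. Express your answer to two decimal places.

Sharpe = (Rp − Rf) / σp = (10.84% − 0.84%) / 34.07% = 10.00% / 34.07% = 0.2935

0.29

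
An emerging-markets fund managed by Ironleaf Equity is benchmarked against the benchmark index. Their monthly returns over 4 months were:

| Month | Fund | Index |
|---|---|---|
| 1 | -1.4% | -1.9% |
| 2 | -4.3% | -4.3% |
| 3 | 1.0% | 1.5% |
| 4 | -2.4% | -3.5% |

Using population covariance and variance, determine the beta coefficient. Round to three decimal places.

0.834

r̄p = -1.7750%,  r̄m = -2.0500%
Cov = Σ(rp − r̄p)(rm − r̄m) / 4 = 4.1238
Var(rm) = Σ(rm − r̄m)² / 4 = 4.9475
β = Cov / Var = 4.1238 / 4.9475 = 0.8335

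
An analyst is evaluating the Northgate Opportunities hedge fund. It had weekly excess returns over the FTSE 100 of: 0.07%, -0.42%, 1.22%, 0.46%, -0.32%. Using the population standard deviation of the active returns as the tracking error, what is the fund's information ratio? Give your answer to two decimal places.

Mean return r̄ = 1.010 / 5 = 0.2020%
Σ(r − r̄)² = (0.07 − 0.2020)² + (-0.42 − 0.2020)² + … = 1.7797
σ = √[1.7797 / 5] = 0.5966%
IR = r̄ / tracking error = 0.2020 / 0.5966 = 0.3386

0.34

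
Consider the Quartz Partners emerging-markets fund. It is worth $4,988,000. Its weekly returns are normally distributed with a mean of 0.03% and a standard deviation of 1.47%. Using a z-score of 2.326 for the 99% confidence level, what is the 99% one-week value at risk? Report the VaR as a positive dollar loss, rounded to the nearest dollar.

Return at the 99% tail: μ − z·σ = 0.03% − 2.326 × 1.47% = 0.03 − 3.41922 = -3.38922%
VaR = −(-3.38922%) × $4,988,000 = 3.38922% × $4,988,000 = $169,054

$169,054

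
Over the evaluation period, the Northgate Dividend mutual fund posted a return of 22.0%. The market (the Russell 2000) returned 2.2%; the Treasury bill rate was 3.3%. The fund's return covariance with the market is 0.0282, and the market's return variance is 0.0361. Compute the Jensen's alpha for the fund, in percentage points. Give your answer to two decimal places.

19.56

β = Cov / Var = 0.0282 / 0.0361 = 0.7812
E[R] = Rf + β(Rm − Rf) = 3.3% + 0.7812 × (2.2% − 3.3%) = 2.4407%
α = Rp − E[R] = 22.0% − 2.4407% = 19.5593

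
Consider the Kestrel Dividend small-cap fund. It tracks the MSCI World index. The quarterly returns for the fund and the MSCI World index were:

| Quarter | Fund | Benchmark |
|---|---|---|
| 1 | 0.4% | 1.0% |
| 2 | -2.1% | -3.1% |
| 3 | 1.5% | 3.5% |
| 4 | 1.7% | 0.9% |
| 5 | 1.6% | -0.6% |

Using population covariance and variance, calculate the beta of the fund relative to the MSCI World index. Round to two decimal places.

r̄p = 0.6200%,  r̄m = 0.3400%
Cov = Σ(rp − r̄p)(rm − r̄m) / 5 = 2.3352
Var(rm) = Σ(rm − r̄m)² / 5 = 4.6904
β = Cov / Var = 2.3352 / 4.6904 = 0.4979

0.50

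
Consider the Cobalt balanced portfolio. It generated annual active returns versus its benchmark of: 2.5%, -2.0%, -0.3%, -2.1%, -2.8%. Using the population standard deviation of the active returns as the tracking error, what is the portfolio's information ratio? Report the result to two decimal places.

-0.49

μ = (2.5 − 2 − 0.3 − 2.1 − 2.8) / 5 = -4.70 / 5 = -0.9400%
Population std dev = √[18.1720 / 5] = 1.9064%
IR = μ / tracking error = -0.9400 / 1.9064 = -0.4931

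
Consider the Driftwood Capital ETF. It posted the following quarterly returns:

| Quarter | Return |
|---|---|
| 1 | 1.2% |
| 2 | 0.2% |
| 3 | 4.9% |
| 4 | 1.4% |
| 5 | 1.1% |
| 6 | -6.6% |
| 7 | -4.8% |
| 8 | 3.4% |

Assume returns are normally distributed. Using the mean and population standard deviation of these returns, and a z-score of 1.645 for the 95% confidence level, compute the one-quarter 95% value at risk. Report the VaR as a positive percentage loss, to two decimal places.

5.91

r̄ = (1.2 + 0.2 + 4.9 + 1.4 + 1.1 − 6.6 − 4.8 + 3.4) / 8 = 0.80 / 8 = 0.1000%
Σ(r − r̄)² = (1.2 − 0.1000)² + (0.2 − 0.1000)² + … = 106.7400
σ = √[106.7400 / 8] = 3.6527%
VaR = −(r̄ − z·σ) = −(0.1000 − 1.645 × 3.6527) = −(-5.9087) = 5.9087%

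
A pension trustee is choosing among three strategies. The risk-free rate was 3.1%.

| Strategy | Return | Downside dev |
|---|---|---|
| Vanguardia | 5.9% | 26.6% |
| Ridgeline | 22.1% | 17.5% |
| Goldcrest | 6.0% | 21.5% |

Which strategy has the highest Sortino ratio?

Vanguardia: Sortino ratio = (5.9% − 3.1%) / 26.6% = 0.105
Ridgeline: Sortino ratio = (22.1% − 3.1%) / 17.5% = 1.086
Goldcrest: Sortino ratio = (6.0% − 3.1%) / 21.5% = 0.135
Highest: Ridgeline (1.086).

Ridgeline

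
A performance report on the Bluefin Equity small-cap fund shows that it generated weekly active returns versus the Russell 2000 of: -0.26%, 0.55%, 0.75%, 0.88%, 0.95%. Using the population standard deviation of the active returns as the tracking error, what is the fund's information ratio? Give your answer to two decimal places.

μ = (-0.26 + 0.55 + 0.75 + 0.88 + 0.95) / 5 = 0.5740%
Σ(r − μ)² = (-0.26 − 0.5740)² + (0.55 − 0.5740)² + (0.75 − 0.5740)² + … = 0.9621
population σ = √(0.9621 / 5) = √0.1924 = 0.4386%
IR = μ / tracking error = 0.5740 / 0.4386 = 1.3087

1.31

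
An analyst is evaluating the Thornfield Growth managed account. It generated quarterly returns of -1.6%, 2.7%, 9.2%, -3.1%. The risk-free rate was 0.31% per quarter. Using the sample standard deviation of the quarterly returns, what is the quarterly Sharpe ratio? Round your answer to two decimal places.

Mean return r̄ = 7.20 / 4 = 1.8000%
Σ(r − r̄)² = (-1.6 − 1.8000)² + (2.7 − 1.8000)² + … = 91.1400
sample σ = √(91.1400 / 3) = √30.3800 = 5.5118%
Sharpe = (r̄ − rf) / σ = (1.8000 − 0.31) / 5.5118 = 1.4900 / 5.5118 = 0.2703

0.27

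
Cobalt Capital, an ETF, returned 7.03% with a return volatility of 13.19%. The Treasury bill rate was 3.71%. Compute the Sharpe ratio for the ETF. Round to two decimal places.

0.25

Sharpe = (Rp − Rf) / σp = (7.03% − 3.71%) / 13.19% = 3.32% / 13.19% = 0.2517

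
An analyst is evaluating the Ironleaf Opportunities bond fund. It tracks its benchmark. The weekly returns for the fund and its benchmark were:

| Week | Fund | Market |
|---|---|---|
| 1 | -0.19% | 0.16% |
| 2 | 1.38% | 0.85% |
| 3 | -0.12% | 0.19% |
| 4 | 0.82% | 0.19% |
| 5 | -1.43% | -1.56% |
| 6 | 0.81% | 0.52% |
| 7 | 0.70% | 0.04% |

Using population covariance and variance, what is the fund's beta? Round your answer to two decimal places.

r̄p = 0.2814%,  r̄m = 0.0557%
Cov = Σ(rp − r̄p)(rm − r̄m) / 7 = 0.5494
Var(rm) = Σ(rm − r̄m)² / 7 = 0.5006
β = Cov / Var = 0.5494 / 0.5006 = 1.0975

1.10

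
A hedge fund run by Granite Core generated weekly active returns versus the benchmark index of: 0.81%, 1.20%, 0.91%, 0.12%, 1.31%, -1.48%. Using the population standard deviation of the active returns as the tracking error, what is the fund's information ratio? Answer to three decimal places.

0.501

r̄ = (0.81 + 1.2 + 0.91 + 0.12 + 1.31 − 1.48) / 6 = 0.4783%
Population σ = √[Σ(r − r̄)² / 6] = √[5.4723 / 6] = √0.9121 = 0.9550%
IR = r̄ / tracking error = 0.4783 / 0.9550 = 0.5008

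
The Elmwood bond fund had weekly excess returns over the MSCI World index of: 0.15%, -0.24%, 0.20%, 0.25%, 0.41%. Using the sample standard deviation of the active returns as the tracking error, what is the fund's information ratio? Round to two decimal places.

Mean return r̄ = 0.770 / 5 = 0.1540%
Σ(r − r̄)² = 0.2321; sample σ = √(0.2321/4) = 0.2409%
IR = r̄ / tracking error = 0.1540 / 0.2409 = 0.6393

0.64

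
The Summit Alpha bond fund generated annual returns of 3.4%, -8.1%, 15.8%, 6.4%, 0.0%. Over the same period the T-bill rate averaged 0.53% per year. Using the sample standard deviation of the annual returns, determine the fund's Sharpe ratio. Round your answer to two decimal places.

0.34

r̄ = (3.4 − 8.1 + 15.8 + 6.4 + 0) / 5 = 3.5000%
Σ(r − r̄)² = (3.4 − 3.5000)² + (-8.1 − 3.5000)² + … = 306.5200
σ = √[306.5200 / 4] = 8.7539%
Sharpe = (r̄ − rf) / σ = (3.5000 − 0.53) / 8.7539 = 2.9700 / 8.7539 = 0.3393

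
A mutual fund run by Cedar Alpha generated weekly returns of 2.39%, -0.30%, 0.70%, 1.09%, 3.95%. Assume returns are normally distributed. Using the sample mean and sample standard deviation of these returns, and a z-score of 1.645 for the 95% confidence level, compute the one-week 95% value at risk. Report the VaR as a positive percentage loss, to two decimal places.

r̄ = (2.39 − 0.3 + 0.7 + 1.09 + 3.95) / 5 = 7.830 / 5 = 1.5660%
Σ(r − r̄)² = (2.39 − 1.5660)² + (-0.3 − 1.5660)² + (0.7 − 1.5660)² + … = 10.8209
σ = √[10.8209 / 4] = 1.6448%
VaR = −(r̄ − z·σ) = −(1.5660 − 1.645 × 1.6448) = −(-1.1397) = 1.1397%

1.14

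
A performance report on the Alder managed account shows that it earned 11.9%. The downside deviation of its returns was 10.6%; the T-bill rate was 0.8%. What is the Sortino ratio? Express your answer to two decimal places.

Sortino = (Rp − Rf) / σd = (11.9% − 0.8%) / 10.6% = 11.10% / 10.6% = 1.0472

1.05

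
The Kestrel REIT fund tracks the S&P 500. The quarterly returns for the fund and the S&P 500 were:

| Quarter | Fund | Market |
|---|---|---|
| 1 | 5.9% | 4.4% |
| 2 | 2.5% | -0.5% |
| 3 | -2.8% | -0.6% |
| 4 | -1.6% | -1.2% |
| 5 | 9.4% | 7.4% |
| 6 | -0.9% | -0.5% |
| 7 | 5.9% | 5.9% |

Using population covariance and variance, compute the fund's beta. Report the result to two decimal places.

1.18

r̄p = 2.6286%,  r̄m = 2.1286%
Cov = Σ(rp − r̄p)(rm − r̄m) / 7 = 13.4235
Var(rm) = Σ(rm − r̄m)² / 7 = 11.3592
β = Cov / Var = 13.4235 / 11.3592 = 1.1817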